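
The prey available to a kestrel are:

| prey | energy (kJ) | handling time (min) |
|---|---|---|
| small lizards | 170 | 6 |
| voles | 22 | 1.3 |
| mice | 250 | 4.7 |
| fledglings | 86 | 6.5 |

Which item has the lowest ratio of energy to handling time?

In descending order of E/h:
mice: 250/4.7 = 53.2 kJ/min
small lizards: 170/6 = 28.3 kJ/min
voles: 22/1.3 = 16.9 kJ/min
fledglings: 86/6.5 = 13.2 kJ/min

fledglings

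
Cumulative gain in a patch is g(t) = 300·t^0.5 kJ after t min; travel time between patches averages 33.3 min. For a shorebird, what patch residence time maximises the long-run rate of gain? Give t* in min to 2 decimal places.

Optimal t* satisfies g'(t*) = g(t*)/(T + t*).
g'(t) = 0.5·300·t^-0.5. Setting 0.5·300·t^-0.5 = 300·t^0.5/(33.3+t) gives 0.5(33.3+t) = t, so 0.50·t = 0.5×33.3.
t* = 0.5×33.3/0.50 = 33.3 min.

33.30 min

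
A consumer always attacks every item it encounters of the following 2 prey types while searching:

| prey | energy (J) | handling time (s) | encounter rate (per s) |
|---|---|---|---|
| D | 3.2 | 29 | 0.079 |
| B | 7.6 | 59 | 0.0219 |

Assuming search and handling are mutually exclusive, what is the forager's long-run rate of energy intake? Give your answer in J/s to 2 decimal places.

0.09 J/s

R = Σλ_iE_i / (1 + Σλ_ih_i)
Numerator: 0.079×3.2 + 0.0219×7.6 = 0.4192
Denominator: 1 + 0.079×29 + 0.0219×59 = 4.583
R = 0.4192/4.583 = 0.09148 J/s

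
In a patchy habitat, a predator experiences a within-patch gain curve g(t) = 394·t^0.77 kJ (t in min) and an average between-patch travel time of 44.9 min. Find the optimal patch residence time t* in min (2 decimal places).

150.32 min

Maximise g(t)/(T+t): set derivative to zero → g'(t)(T+t) = g(t).
g'(t) = 0.77·394·t^-0.23. Setting 0.77·394·t^-0.23 = 394·t^0.77/(44.9+t) gives 0.77(44.9+t) = t, so 0.23·t = 0.77×44.9.
t* = 0.77×44.9/0.23 = 150.3 min.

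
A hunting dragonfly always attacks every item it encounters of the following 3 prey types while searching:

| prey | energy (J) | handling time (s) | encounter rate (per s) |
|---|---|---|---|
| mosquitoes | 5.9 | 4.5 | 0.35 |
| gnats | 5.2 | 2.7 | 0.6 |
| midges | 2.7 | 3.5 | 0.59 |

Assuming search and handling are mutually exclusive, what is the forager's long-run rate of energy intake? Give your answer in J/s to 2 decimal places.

1.08 J/s

Energy encountered per unit search time: 0.35×5.9 + 0.6×5.2 + 0.59×2.7 = 6.778 J/s.
Handling time per unit search time: 0.35×4.5 + 0.6×2.7 + 0.59×3.5 = 5.26.
Rate = 6.778/(1 + 5.26) = 1.083 J/s.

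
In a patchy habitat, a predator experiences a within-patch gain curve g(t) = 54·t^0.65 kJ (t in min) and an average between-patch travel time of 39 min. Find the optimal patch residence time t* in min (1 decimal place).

Optimal t* satisfies g'(t*) = g(t*)/(T + t*).
g'(t) = 0.65·54·t^-0.35. Setting 0.65·54·t^-0.35 = 54·t^0.65/(39+t) gives 0.65(39+t) = t, so 0.35·t = 0.65×39.
t* = 0.65×39/0.35 = 72.43 min.

72.4 min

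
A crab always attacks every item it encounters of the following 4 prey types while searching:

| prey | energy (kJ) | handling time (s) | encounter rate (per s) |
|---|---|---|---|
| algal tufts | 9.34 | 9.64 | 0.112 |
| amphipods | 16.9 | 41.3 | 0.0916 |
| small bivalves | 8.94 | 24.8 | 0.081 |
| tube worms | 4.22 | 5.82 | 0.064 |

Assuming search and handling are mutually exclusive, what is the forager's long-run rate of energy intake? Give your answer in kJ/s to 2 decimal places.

0.44 kJ/s

Energy encountered per unit search time: 0.112×9.34 + 0.0916×16.9 + 0.081×8.94 + 0.064×4.22 = 3.588 kJ/s.
Handling time per unit search time: 0.112×9.64 + 0.0916×41.3 + 0.081×24.8 + 0.064×5.82 = 7.244.
Rate = 3.588/(1 + 7.244) = 0.4353 kJ/s.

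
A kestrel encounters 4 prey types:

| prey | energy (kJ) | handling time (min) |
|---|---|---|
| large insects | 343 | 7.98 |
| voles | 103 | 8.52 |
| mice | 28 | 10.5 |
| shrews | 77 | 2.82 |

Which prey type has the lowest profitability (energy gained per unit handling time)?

Profitability E/h (kJ/min): large insects = 343/7.98 = 43, voles = 103/8.52 = 12.1, mice = 28/10.5 = 2.67, shrews = 77/2.82 = 27.3.
Ranked: large insects > shrews > voles > mice.

mice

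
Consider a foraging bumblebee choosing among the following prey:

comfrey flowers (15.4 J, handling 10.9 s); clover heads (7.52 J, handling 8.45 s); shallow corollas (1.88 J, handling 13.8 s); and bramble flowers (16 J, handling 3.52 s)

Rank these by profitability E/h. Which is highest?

Profitability E/h (J/s): comfrey flowers = 15.4/10.9 = 1.41, clover heads = 7.52/8.45 = 0.89, shallow corollas = 1.88/13.8 = 0.136, bramble flowers = 16/3.52 = 4.55.
Ranked: bramble flowers > comfrey flowers > clover heads > shallow corollas.

bramble flowers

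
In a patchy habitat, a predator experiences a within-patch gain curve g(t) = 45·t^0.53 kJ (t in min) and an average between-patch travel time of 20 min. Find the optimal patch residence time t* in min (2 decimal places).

By the marginal value theorem, leave when the instantaneous gain rate g'(t) equals the habitat-wide average g(t)/(T + t).
g'(t) = 0.53·45·t^-0.47. Setting 0.53·45·t^-0.47 = 45·t^0.53/(20+t) gives 0.53(20+t) = t, so 0.47·t = 0.53×20.
t* = 0.53×20/0.47 = 22.55 min.

22.55 min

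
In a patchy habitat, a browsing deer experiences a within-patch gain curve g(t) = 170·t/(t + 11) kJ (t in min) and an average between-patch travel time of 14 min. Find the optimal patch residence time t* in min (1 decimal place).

Optimal t* satisfies g'(t*) = g(t*)/(T + t*).
g'(t) = 170·11/(t + 11)². Setting 170·11/(t+11)² = 170t/[(t+11)(14+t)] gives 11(14+t) = t(t+11), so t² = 11×14 = 154.
t* = √154 = 12.41 min.

12.4 min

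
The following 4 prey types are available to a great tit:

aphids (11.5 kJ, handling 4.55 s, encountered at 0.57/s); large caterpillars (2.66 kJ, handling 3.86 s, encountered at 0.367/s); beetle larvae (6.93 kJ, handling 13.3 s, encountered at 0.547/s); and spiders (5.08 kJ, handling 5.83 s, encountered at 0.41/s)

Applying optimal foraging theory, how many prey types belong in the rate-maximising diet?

1

Profitabilities (E/h, kJ/s): aphids 2.53, spiders 0.871, large caterpillars 0.689, beetle larvae 0.521. Add prey in this order while the next type's profitability exceeds the intake rate on those already taken.
Rate on top 1: 1.824. spiders: 0.871 < 1.824 → exclude; stop.
Optimal diet: aphids — 1 of 4 types.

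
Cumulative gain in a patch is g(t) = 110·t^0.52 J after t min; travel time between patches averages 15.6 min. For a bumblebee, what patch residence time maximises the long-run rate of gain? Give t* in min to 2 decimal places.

16.90 min

Optimal t* satisfies g'(t*) = g(t*)/(T + t*).
g'(t) = 0.52·110·t^-0.48. Setting 0.52·110·t^-0.48 = 110·t^0.52/(15.6+t) gives 0.52(15.6+t) = t, so 0.48·t = 0.52×15.6.
t* = 0.52×15.6/0.48 = 16.9 min.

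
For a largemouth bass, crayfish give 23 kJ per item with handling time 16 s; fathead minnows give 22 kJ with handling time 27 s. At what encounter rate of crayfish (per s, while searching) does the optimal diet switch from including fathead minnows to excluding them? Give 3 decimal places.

The zero-one rule: include fathead minnows iff E₂/h₂ > λE₁/(1+λh₁). Equality gives the switch point.
λE₁h₂ = E₂ + λE₂h₁ ⇒ λ = E₂/(E₁h₂ − E₂h₁) = 22/(621 − 352) = 0.08178 per s.

0.082 per s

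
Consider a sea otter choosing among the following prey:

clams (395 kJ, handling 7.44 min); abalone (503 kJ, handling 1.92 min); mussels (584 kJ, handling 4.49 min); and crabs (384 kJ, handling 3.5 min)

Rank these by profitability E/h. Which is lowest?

clams

In descending order of E/h:
abalone: 503/1.92 = 262 kJ/min
mussels: 584/4.49 = 130 kJ/min
crabs: 384/3.5 = 110 kJ/min
clams: 395/7.44 = 53.1 kJ/min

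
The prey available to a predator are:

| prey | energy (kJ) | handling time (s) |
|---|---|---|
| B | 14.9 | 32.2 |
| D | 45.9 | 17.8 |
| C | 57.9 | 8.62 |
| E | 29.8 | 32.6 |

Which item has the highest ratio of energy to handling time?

In descending order of E/h:
C: 57.9/8.62 = 6.72 kJ/s
D: 45.9/17.8 = 2.58 kJ/s
E: 29.8/32.6 = 0.914 kJ/s
B: 14.9/32.2 = 0.463 kJ/s

C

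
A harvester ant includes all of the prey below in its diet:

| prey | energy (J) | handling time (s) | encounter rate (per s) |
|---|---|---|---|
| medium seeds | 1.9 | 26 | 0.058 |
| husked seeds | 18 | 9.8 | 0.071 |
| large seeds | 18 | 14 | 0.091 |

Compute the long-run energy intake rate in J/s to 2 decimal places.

0.68 J/s

Energy encountered per unit search time: 0.058×1.9 + 0.071×18 + 0.091×18 = 3.026 J/s.
Handling time per unit search time: 0.058×26 + 0.071×9.8 + 0.091×14 = 3.478.
Rate = 3.026/(1 + 3.478) = 0.6758 J/s.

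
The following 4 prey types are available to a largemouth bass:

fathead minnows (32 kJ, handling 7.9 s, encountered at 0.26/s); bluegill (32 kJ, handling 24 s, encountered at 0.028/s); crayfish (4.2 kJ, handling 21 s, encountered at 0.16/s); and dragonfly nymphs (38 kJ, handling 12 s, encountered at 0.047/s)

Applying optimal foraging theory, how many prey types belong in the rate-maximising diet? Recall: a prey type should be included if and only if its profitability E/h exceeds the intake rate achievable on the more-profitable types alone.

E/h in descending order: fathead minnows 4.05, dragonfly nymphs 3.17, bluegill 1.33, crayfish 0.2 kJ/s. The optimal diet is the largest prefix of this list for which every included type satisfies E_i/h_i > R on the types above it.
Rate on top 1: 2.724. dragonfly nymphs: 3.17 > 2.724 → include.
Rate on top 2: 2.793. bluegill: 1.33 < 2.793 → exclude; stop.
Optimal diet: fathead minnows, dragonfly nymphs — 2 of 4 types.

2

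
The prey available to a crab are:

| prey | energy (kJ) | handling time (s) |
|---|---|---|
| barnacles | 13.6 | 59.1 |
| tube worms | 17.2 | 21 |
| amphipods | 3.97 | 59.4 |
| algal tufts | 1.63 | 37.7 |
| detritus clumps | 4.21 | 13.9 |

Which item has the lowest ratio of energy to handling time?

In descending order of E/h:
tube worms: 17.2/21 = 0.819 kJ/s
detritus clumps: 4.21/13.9 = 0.303 kJ/s
barnacles: 13.6/59.1 = 0.23 kJ/s
amphipods: 3.97/59.4 = 0.0668 kJ/s
algal tufts: 1.63/37.7 = 0.0432 kJ/s

algal tufts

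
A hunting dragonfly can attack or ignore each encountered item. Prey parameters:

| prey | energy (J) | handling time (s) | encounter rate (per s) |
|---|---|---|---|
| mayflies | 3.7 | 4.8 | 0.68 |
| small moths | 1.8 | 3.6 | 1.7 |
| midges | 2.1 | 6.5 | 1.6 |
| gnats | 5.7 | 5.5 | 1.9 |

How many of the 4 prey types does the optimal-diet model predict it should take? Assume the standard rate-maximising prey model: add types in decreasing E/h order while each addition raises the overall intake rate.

1

Profitabilities (E/h, J/s): gnats 1.04, mayflies 0.771, small moths 0.5, midges 0.323. Add prey in this order while the next type's profitability exceeds the intake rate on those already taken.
Rate on top 1: 0.9459. mayflies: 0.771 < 0.9459 → exclude; stop.
Optimal diet: gnats — 1 of 4 types.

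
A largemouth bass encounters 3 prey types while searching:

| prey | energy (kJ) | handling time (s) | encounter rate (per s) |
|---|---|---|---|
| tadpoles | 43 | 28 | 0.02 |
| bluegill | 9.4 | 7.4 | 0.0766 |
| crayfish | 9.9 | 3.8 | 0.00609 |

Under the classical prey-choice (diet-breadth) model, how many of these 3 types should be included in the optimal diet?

3

Rank by E/h (kJ/s): crayfish 2.61, tadpoles 1.54, bluegill 1.27. Include each in turn until the next type's E/h falls below the running intake rate.
Rate on top 1: 0.05893. tadpoles: 1.54 > 0.05893 → include.
Rate on top 2: 0.5813. bluegill: 1.27 > 0.5813 → include.
Optimal diet: crayfish, tadpoles, bluegill — 3 of 3 types.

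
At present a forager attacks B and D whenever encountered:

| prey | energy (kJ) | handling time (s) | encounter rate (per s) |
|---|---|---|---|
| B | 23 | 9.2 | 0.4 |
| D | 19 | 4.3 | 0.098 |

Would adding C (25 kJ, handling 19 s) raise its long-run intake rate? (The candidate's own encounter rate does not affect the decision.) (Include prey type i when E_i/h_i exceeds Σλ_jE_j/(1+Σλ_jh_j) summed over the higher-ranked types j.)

No

On B and D alone, R = ΣλE/(1+Σλh) = 11.06/5.101 = 2.168 kJ/s.
C: E/h = 25/19 = 1.316 kJ/s.
Since 1.316 < R, time spent handling C is better spent searching.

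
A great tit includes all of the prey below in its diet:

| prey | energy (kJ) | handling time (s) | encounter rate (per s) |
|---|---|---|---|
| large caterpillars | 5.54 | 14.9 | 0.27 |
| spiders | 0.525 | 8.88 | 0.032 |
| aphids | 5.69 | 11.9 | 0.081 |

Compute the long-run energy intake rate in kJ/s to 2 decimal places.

0.31 kJ/s

R = Σλ_iE_i / (1 + Σλ_ih_i)
Numerator: 0.27×5.54 + 0.032×0.525 + 0.081×5.69 = 1.973
Denominator: 1 + 0.27×14.9 + 0.032×8.88 + 0.081×11.9 = 6.271
R = 1.973/6.271 = 0.3147 kJ/s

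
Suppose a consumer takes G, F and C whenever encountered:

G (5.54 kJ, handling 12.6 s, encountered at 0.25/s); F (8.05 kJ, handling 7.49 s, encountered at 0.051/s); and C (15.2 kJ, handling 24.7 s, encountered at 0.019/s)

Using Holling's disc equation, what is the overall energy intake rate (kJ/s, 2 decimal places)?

0.42 kJ/s

R = (0.25×5.54 + 0.051×8.05 + 0.019×15.2) / (1 + 0.25×12.6 + 0.051×7.49 + 0.019×24.7) = 2.084/5.001 = 0.4168 kJ/s.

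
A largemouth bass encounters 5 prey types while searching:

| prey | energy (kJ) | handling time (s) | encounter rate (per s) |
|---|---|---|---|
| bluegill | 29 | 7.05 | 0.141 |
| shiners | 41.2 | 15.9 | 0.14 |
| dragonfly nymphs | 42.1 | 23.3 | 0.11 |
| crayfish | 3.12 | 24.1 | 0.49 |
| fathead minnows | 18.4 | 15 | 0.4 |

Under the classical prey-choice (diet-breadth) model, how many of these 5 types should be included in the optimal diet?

Profitabilities (E/h, kJ/s): bluegill 4.11, shiners 2.59, dragonfly nymphs 1.81, fathead minnows 1.23, crayfish 0.129. Add prey in this order while the next type's profitability exceeds the intake rate on those already taken.
Rate on top 1: 2.051. shiners: 2.59 > 2.051 → include.
Rate on top 2: 2.336. dragonfly nymphs: 1.81 < 2.336 → exclude; stop.
Optimal diet: bluegill, shiners — 2 of 5 types.

2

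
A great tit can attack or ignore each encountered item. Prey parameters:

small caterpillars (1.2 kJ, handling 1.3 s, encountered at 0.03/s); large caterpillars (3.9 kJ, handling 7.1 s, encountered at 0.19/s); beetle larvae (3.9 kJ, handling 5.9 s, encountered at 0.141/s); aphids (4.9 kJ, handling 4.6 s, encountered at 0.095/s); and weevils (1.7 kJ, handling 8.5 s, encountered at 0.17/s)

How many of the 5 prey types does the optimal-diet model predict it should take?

4

Rank by E/h (kJ/s): aphids 1.07, small caterpillars 0.923, beetle larvae 0.661, large caterpillars 0.549, weevils 0.2. Include each in turn until the next type's E/h falls below the running intake rate.
Rate on top 1: 0.3239. small caterpillars: 0.923 > 0.3239 → include.
Rate on top 2: 0.3398. beetle larvae: 0.661 > 0.3398 → include.
Rate on top 3: 0.4556. large caterpillars: 0.549 > 0.4556 → include.
Rate on top 4: 0.4901. weevils: 0.2 < 0.4901 → exclude; stop.
Optimal diet: aphids, small caterpillars, beetle larvae, large caterpillars — 4 of 5 types.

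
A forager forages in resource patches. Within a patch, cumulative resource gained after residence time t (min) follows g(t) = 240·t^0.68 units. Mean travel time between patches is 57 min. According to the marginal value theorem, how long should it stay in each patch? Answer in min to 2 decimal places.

121.13 min

By the marginal value theorem, leave when the instantaneous gain rate g'(t) equals the habitat-wide average g(t)/(T + t).
g'(t) = 0.68·240·t^-0.32. Setting 0.68·240·t^-0.32 = 240·t^0.68/(57+t) gives 0.68(57+t) = t, so 0.32·t = 0.68×57.
t* = 0.68×57/0.32 = 121.1 min.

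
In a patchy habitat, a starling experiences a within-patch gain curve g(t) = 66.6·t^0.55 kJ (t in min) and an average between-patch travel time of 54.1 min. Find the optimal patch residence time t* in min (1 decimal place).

By the marginal value theorem, leave when the instantaneous gain rate g'(t) equals the habitat-wide average g(t)/(T + t).
g'(t) = 0.55·66.6·t^-0.45. Setting 0.55·66.6·t^-0.45 = 66.6·t^0.55/(54.1+t) gives 0.55(54.1+t) = t, so 0.45·t = 0.55×54.1.
t* = 0.55×54.1/0.45 = 66.12 min.

66.1 min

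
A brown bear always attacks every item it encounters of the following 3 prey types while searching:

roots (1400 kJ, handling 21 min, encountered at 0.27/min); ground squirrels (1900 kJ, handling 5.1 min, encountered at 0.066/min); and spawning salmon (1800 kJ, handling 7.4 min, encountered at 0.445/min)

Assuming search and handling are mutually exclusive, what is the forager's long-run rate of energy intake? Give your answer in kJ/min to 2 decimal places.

R = Σλ_iE_i / (1 + Σλ_ih_i)
Numerator: 0.27×1400 + 0.066×1900 + 0.445×1800 = 1304
Denominator: 1 + 0.27×21 + 0.066×5.1 + 0.445×7.4 = 10.3
R = 1304/10.3 = 126.6 kJ/min

126.65 kJ/min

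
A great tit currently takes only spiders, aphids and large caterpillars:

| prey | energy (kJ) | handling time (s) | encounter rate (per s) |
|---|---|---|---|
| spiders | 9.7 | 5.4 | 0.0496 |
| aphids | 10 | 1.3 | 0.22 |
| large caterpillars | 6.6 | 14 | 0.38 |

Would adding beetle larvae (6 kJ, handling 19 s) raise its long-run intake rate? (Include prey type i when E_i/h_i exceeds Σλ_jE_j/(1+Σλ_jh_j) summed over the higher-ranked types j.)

No

Intake rate on the current diet: R = (0.0496×9.7 + 0.22×10 + 0.38×6.6) / (1 + 0.0496×5.4 + 0.22×1.3 + 0.38×14) = 5.189/6.874 = 0.7549 kJ/s.
beetle larvae: E/h = 6/19 = 0.3158 kJ/s.
Since 0.3158 < R, time spent handling beetle larvae is better spent searching.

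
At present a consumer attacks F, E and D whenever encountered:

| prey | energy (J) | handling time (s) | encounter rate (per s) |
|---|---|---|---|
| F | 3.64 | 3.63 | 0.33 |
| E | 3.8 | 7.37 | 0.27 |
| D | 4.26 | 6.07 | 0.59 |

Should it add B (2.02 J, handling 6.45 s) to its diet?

Current rate: (0.33×3.64 + 0.27×3.8 + 0.59×4.26)/(1 + 0.33×3.63 + 0.27×7.37 + 0.59×6.07) = 0.6102 J/s.
B: E/h = 2.02/6.45 = 0.3132 J/s.
Since 0.3132 < R, time spent handling B is better spent searching.

No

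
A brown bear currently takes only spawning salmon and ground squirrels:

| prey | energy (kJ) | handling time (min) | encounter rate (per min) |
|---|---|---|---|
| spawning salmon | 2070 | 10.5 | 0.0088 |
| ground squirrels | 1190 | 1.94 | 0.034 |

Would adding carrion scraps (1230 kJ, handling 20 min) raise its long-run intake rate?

Yes

Intake rate on the current diet: R = (0.0088×2070 + 0.034×1190) / (1 + 0.0088×10.5 + 0.034×1.94) = 58.68/1.158 = 50.65 kJ/min.
Profitability of carrion scraps: 1230/20 = 61.5 kJ/min.
61.5 > 50.65, so adding carrion scraps raises the average — include it.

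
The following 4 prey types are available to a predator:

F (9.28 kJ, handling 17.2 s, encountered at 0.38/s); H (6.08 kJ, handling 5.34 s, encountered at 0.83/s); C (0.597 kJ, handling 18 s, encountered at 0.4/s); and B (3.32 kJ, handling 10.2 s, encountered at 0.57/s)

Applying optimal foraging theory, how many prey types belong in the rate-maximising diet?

Profitabilities (E/h, kJ/s): H 1.14, F 0.54, B 0.325, C 0.0332. Add prey in this order while the next type's profitability exceeds the intake rate on those already taken.
Rate on top 1: 0.929. F: 0.54 < 0.929 → exclude; stop.
Optimal diet: H — 1 of 4 types.

1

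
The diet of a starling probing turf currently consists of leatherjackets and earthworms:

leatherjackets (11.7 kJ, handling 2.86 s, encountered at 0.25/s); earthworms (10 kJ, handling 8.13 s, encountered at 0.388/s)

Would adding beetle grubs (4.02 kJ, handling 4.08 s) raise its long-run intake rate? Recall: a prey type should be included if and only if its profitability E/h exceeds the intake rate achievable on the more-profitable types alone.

On leatherjackets and earthworms alone, R = ΣλE/(1+Σλh) = 6.805/4.869 = 1.397 kJ/s.
Profitability of beetle grubs: 4.02/4.08 = 0.9853 kJ/s.
0.9853 < 1.397, so adding beetle grubs would lower the average — exclude it.

No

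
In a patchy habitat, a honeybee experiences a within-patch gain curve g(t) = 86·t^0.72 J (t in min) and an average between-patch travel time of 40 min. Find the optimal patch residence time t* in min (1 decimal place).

102.9 min

Optimal t* satisfies g'(t*) = g(t*)/(T + t*).
g'(t) = 0.72·86·t^-0.28. Setting 0.72·86·t^-0.28 = 86·t^0.72/(40+t) gives 0.72(40+t) = t, so 0.28·t = 0.72×40.
t* = 0.72×40/0.28 = 102.9 min.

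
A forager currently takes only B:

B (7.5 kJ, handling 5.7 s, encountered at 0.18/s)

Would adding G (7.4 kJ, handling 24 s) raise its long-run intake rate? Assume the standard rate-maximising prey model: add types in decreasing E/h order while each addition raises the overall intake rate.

No

Current rate: (0.18×7.5)/(1 + 0.18×5.7) = 0.6663 kJ/s.
Profitability of G: 7.4/24 = 0.3083 kJ/s.
0.3083 < 0.6663, so adding G would lower the average — exclude it.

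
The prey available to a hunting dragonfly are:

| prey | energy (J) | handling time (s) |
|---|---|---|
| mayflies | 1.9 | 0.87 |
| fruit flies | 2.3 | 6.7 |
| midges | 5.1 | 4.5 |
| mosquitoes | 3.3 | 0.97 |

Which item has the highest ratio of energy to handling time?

Profitability E/h (J/s): mayflies = 1.9/0.87 = 2.18, fruit flies = 2.3/6.7 = 0.343, midges = 5.1/4.5 = 1.13, mosquitoes = 3.3/0.97 = 3.4.
Ranked: mosquitoes > mayflies > midges > fruit flies.

mosquitoes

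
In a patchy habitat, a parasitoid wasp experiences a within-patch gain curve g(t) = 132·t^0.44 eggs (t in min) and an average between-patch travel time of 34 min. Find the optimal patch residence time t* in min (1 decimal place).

26.7 min

By the marginal value theorem, leave when the instantaneous gain rate g'(t) equals the habitat-wide average g(t)/(T + t).
g'(t) = 0.44·132·t^-0.56. Setting 0.44·132·t^-0.56 = 132·t^0.44/(34+t) gives 0.44(34+t) = t, so 0.56·t = 0.44×34.
t* = 0.44×34/0.56 = 26.71 min.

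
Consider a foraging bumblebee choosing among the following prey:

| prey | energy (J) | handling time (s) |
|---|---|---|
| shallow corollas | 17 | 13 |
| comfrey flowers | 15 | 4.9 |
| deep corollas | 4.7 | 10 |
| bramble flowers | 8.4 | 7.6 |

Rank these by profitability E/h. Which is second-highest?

In descending order of E/h:
comfrey flowers: 15/4.9 = 3.06 J/s
shallow corollas: 17/13 = 1.31 J/s
bramble flowers: 8.4/7.6 = 1.11 J/s
deep corollas: 4.7/10 = 0.47 J/s

shallow corollas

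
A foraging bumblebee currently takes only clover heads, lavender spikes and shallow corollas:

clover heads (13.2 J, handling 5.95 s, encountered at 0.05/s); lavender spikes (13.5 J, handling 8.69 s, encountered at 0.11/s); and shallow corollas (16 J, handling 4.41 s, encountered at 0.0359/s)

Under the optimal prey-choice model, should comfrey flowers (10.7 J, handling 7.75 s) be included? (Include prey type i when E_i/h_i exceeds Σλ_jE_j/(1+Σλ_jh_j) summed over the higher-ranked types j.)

Yes

On clover heads, lavender spikes and shallow corollas alone, R = ΣλE/(1+Σλh) = 2.719/2.412 = 1.128 J/s.
comfrey flowers: E/h = 10.7/7.75 = 1.381 J/s.
1.381 > 1.128, so adding comfrey flowers raises the average — include it.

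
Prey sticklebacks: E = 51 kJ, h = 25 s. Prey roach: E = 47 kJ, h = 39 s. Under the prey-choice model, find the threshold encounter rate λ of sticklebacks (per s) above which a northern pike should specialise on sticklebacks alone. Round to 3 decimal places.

Drop roach once their profitability E₂/h₂ falls below the rate achievable on sticklebacks alone: E₂/h₂ = λE₁/(1 + λh₁).
Solve for λ: λE₁h₂ = E₂(1 + λh₁) → λ(E₁h₂ − E₂h₁) = E₂ → λ = E₂/(E₁h₂ − E₂h₁).
λ = 47/(51×39 − 47×25) = 47/814 = 0.05774 per s.

0.058 per s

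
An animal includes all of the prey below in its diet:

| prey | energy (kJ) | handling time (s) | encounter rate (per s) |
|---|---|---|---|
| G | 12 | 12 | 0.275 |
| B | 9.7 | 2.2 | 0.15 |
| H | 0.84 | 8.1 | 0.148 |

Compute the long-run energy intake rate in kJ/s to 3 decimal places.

Energy encountered per unit search time: 0.275×12 + 0.15×9.7 + 0.148×0.84 = 4.879 kJ/s.
Handling time per unit search time: 0.275×12 + 0.15×2.2 + 0.148×8.1 = 4.829.
Rate = 4.879/(1 + 4.829) = 0.8371 kJ/s.

0.837 kJ/s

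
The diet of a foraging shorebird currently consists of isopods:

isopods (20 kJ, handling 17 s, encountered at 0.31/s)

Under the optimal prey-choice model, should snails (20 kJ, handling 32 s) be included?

No

Current rate: (0.31×20)/(1 + 0.31×17) = 0.9888 kJ/s.
snails: E/h = 20/32 = 0.625 kJ/s.
0.625 < 0.9888, so adding snails would lower the average — exclude it.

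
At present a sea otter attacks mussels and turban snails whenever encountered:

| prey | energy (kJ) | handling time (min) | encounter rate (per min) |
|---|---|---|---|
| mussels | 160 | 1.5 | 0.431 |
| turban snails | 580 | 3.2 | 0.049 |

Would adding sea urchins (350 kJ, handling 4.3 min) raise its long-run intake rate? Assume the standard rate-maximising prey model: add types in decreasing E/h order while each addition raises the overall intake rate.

Intake rate on the current diet: R = (0.431×160 + 0.049×580) / (1 + 0.431×1.5 + 0.049×3.2) = 97.38/1.803 = 54 kJ/min.
sea urchins: E/h = 350/4.3 = 81.4 kJ/min.
81.4 > 54, so adding sea urchins raises the average — include it.

Yes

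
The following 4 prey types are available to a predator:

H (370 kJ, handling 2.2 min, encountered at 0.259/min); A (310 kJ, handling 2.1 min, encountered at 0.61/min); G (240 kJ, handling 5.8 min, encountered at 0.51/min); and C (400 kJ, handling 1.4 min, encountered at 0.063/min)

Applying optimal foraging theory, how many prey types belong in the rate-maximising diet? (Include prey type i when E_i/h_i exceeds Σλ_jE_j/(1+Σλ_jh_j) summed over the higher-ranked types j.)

E/h in descending order: C 286, H 168, A 148, G 41.4 kJ/min. The optimal diet is the largest prefix of this list for which every included type satisfies E_i/h_i > R on the types above it.
Rate on top 1: 23.16. H: 168 > 23.16 → include.
Rate on top 2: 73. A: 148 > 73 → include.
Rate on top 3: 105.5. G: 41.4 < 105.5 → exclude; stop.
Optimal diet: C, H, A — 3 of 4 types.

3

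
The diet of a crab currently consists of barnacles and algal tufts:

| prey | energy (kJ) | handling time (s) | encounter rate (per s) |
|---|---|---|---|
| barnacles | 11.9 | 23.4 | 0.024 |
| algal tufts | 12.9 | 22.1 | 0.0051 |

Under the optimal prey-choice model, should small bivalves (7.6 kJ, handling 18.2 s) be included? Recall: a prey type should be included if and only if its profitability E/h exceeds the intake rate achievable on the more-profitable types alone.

Current rate: (0.024×11.9 + 0.0051×12.9)/(1 + 0.024×23.4 + 0.0051×22.1) = 0.2099 kJ/s.
small bivalves: E/h = 7.6/18.2 = 0.4176 kJ/s.
Since 0.4176 > R, including small bivalves increases the long-run rate.

Yes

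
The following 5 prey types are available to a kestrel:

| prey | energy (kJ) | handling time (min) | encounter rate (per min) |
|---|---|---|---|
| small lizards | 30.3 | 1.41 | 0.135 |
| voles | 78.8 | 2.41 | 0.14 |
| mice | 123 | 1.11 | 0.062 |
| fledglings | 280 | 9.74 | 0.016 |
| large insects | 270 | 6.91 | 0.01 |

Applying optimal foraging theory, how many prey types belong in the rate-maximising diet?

Rank by E/h (kJ/min): mice 111, large insects 39.1, voles 32.7, fledglings 28.7, small lizards 21.5. Include each in turn until the next type's E/h falls below the running intake rate.
Rate on top 1: 7.135. large insects: 39.1 > 7.135 → include.
Rate on top 2: 9.074. voles: 32.7 > 9.074 → include.
Rate on top 3: 14.48. fledglings: 28.7 > 14.48 → include.
Rate on top 4: 15.84. small lizards: 21.5 > 15.84 → include.
Optimal diet: mice, large insects, voles, fledglings, small lizards — 5 of 5 types.

5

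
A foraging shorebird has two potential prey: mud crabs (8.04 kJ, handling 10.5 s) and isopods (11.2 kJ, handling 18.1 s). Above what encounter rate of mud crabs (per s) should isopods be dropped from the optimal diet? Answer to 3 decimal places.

0.401 per s

At the threshold, the rate on mud crabs alone equals the profitability of isopods: λ·8.04/(1 + λ·10.5) = 11.2/18.1 = 0.6188.
Rearranging, λ(8.04 − 0.6188×10.5) = 0.6188, so λ = 0.6188/1.543 = 0.4011 per s.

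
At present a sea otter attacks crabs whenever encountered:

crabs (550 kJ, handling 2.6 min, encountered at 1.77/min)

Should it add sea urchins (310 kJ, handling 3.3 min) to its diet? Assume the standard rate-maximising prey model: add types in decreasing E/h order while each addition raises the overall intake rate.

On crabs alone, R = ΣλE/(1+Σλh) = 973.5/5.602 = 173.8 kJ/min.
sea urchins: E/h = 310/3.3 = 93.94 kJ/min.
Since 93.94 < R, time spent handling sea urchins is better spent searching.

No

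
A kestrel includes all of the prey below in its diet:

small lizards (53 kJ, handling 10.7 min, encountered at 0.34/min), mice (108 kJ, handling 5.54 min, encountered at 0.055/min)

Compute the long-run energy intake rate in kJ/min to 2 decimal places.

R = (0.34×53 + 0.055×108) / (1 + 0.34×10.7 + 0.055×5.54) = 23.96/4.943 = 4.848 kJ/min.

4.85 kJ/min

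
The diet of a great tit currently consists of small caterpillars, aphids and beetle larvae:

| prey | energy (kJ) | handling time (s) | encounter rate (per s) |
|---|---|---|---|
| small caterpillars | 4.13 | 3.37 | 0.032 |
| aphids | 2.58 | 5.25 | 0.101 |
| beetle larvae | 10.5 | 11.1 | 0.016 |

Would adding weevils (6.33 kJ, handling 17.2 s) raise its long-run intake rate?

Yes

On small caterpillars, aphids and beetle larvae alone, R = ΣλE/(1+Σλh) = 0.5607/1.816 = 0.3088 kJ/s.
Profitability of weevils: 6.33/17.2 = 0.368 kJ/s.
Since 0.368 > R, including weevils increases the long-run rate.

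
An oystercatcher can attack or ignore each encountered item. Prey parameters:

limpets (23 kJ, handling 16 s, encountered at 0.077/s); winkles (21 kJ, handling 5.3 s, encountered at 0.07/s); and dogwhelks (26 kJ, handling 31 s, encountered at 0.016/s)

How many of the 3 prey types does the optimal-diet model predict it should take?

2

E/h in descending order: winkles 3.96, limpets 1.44, dogwhelks 0.839 kJ/s. The optimal diet is the largest prefix of this list for which every included type satisfies E_i/h_i > R on the types above it.
Rate on top 1: 1.072. limpets: 1.44 > 1.072 → include.
Rate on top 2: 1.245. dogwhelks: 0.839 < 1.245 → exclude; stop.
Optimal diet: winkles, limpets — 2 of 3 types.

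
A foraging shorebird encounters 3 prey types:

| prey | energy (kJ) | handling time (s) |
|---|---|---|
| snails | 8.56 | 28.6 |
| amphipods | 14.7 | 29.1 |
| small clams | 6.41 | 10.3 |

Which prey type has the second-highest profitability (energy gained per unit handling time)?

amphipods

Profitability E/h (kJ/s): snails = 8.56/28.6 = 0.299, amphipods = 14.7/29.1 = 0.505, small clams = 6.41/10.3 = 0.622.
Ranked: small clams > amphipods > snails.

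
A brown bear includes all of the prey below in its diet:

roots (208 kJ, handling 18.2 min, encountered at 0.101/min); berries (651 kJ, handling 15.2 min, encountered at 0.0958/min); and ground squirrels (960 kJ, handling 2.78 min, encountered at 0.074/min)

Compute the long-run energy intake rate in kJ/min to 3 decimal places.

34.314 kJ/min

Energy encountered per unit search time: 0.101×208 + 0.0958×651 + 0.074×960 = 154.4 kJ/min.
Handling time per unit search time: 0.101×18.2 + 0.0958×15.2 + 0.074×2.78 = 3.5.
Rate = 154.4/(1 + 3.5) = 34.31 kJ/min.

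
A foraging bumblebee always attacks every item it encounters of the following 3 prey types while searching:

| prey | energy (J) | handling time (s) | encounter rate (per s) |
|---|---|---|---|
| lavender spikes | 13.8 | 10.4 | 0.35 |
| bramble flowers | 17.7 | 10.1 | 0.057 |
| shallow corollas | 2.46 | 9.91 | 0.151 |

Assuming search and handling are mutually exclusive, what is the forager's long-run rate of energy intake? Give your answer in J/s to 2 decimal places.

R = Σλ_iE_i / (1 + Σλ_ih_i)
Numerator: 0.35×13.8 + 0.057×17.7 + 0.151×2.46 = 6.21
Denominator: 1 + 0.35×10.4 + 0.057×10.1 + 0.151×9.91 = 6.712
R = 6.21/6.712 = 0.9252 J/s

0.93 J/s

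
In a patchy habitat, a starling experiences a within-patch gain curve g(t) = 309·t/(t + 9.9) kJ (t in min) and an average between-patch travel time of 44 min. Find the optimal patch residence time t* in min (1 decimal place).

20.9 min

By the marginal value theorem, leave when the instantaneous gain rate g'(t) equals the habitat-wide average g(t)/(T + t).
g'(t) = 309·9.9/(t + 9.9)². Setting 309·9.9/(t+9.9)² = 309t/[(t+9.9)(44+t)] gives 9.9(44+t) = t(t+9.9), so t² = 9.9×44 = 435.6.
t* = √435.6 = 20.87 min.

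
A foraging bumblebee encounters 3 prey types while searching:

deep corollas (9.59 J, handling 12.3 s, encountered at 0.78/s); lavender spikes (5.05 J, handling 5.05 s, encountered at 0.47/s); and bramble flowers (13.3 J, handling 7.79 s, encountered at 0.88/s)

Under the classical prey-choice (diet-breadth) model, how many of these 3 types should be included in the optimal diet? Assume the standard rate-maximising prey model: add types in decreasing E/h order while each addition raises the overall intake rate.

Profitabilities (E/h, J/s): bramble flowers 1.71, lavender spikes 1, deep corollas 0.78. Add prey in this order while the next type's profitability exceeds the intake rate on those already taken.
Rate on top 1: 1.49. lavender spikes: 1 < 1.49 → exclude; stop.
Optimal diet: bramble flowers — 1 of 3 types.

1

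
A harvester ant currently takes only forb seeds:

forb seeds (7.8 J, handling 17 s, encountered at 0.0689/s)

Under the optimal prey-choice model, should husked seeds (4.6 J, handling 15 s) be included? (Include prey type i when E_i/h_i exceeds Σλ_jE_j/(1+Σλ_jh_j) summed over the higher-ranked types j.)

On forb seeds alone, R = ΣλE/(1+Σλh) = 0.5374/2.171 = 0.2475 J/s.
Profitability of husked seeds: 4.6/15 = 0.3067 J/s.
0.3067 > 0.2475, so adding husked seeds raises the average — include it.

Yes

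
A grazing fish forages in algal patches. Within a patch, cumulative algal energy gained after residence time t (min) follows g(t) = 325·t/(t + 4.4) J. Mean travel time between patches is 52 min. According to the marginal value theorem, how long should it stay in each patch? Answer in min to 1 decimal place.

By the marginal value theorem, leave when the instantaneous gain rate g'(t) equals the habitat-wide average g(t)/(T + t).
g'(t) = 325·4.4/(t + 4.4)². Setting 325·4.4/(t+4.4)² = 325t/[(t+4.4)(52+t)] gives 4.4(52+t) = t(t+4.4), so t² = 4.4×52 = 228.8.
t* = √228.8 = 15.13 min.

15.1 min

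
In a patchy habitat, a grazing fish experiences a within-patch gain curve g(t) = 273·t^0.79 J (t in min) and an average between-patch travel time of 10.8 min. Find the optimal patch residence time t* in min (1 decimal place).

40.6 min

Maximise g(t)/(T+t): set derivative to zero → g'(t)(T+t) = g(t).
g'(t) = 0.79·273·t^-0.21. Setting 0.79·273·t^-0.21 = 273·t^0.79/(10.8+t) gives 0.79(10.8+t) = t, so 0.21·t = 0.79×10.8.
t* = 0.79×10.8/0.21 = 40.63 min.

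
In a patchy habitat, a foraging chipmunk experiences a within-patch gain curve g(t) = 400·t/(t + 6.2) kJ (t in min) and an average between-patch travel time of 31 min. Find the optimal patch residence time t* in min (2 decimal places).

By the marginal value theorem, leave when the instantaneous gain rate g'(t) equals the habitat-wide average g(t)/(T + t).
g'(t) = 400·6.2/(t + 6.2)². Setting 400·6.2/(t+6.2)² = 400t/[(t+6.2)(31+t)] gives 6.2(31+t) = t(t+6.2), so t² = 6.2×31 = 192.2.
t* = √192.2 = 13.86 min.

13.86 min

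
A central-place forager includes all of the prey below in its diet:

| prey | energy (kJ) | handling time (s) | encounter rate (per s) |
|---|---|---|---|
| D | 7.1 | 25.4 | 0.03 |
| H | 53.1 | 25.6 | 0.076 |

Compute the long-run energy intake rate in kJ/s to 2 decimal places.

Energy encountered per unit search time: 0.03×7.1 + 0.076×53.1 = 4.249 kJ/s.
Handling time per unit search time: 0.03×25.4 + 0.076×25.6 = 2.708.
Rate = 4.249/(1 + 2.708) = 1.146 kJ/s.

1.15 kJ/s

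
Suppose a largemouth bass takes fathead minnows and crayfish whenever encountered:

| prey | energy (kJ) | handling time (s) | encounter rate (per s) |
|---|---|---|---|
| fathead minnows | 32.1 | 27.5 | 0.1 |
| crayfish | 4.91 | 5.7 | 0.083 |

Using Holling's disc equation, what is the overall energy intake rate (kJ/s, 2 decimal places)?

0.86 kJ/s

R = (0.1×32.1 + 0.083×4.91) / (1 + 0.1×27.5 + 0.083×5.7) = 3.618/4.223 = 0.8566 kJ/s.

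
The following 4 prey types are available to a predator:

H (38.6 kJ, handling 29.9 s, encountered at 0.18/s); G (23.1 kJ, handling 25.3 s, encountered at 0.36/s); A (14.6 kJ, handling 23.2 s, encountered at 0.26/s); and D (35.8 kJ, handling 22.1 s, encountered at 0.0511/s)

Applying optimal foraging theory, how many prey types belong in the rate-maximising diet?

2

E/h in descending order: D 1.62, H 1.29, G 0.913, A 0.629 kJ/s. The optimal diet is the largest prefix of this list for which every included type satisfies E_i/h_i > R on the types above it.
Rate on top 1: 0.8591. H: 1.29 > 0.8591 → include.
Rate on top 2: 1.169. G: 0.913 < 1.169 → exclude; stop.
Optimal diet: D, H — 2 of 4 types.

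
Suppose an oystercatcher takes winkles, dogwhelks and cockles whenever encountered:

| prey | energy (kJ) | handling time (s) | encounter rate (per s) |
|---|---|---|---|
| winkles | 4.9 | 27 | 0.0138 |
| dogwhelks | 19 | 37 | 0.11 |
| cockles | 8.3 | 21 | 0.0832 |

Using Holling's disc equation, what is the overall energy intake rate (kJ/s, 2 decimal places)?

R = Σλ_iE_i / (1 + Σλ_ih_i)
Numerator: 0.0138×4.9 + 0.11×19 + 0.0832×8.3 = 2.848
Denominator: 1 + 0.0138×27 + 0.11×37 + 0.0832×21 = 7.19
R = 2.848/7.19 = 0.3961 kJ/s

0.40 kJ/s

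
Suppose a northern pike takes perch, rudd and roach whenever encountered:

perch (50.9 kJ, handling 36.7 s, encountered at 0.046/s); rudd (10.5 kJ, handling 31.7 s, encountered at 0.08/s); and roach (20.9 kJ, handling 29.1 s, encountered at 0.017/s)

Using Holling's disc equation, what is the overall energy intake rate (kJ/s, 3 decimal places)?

R = (0.046×50.9 + 0.08×10.5 + 0.017×20.9) / (1 + 0.046×36.7 + 0.08×31.7 + 0.017×29.1) = 3.537/5.719 = 0.6184 kJ/s.

0.618 kJ/s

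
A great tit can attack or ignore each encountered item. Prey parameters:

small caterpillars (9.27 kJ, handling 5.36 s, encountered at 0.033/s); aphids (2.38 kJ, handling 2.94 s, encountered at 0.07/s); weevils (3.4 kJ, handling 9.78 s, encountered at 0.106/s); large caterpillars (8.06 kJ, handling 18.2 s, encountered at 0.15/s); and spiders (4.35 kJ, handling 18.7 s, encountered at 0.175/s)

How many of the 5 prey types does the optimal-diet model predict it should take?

Rank by E/h (kJ/s): small caterpillars 1.73, aphids 0.81, large caterpillars 0.443, weevils 0.348, spiders 0.233. Include each in turn until the next type's E/h falls below the running intake rate.
Rate on top 1: 0.2599. aphids: 0.81 > 0.2599 → include.
Rate on top 2: 0.3417. large caterpillars: 0.443 > 0.3417 → include.
Rate on top 3: 0.4089. weevils: 0.348 < 0.4089 → exclude; stop.
Optimal diet: small caterpillars, aphids, large caterpillars — 3 of 5 types.

3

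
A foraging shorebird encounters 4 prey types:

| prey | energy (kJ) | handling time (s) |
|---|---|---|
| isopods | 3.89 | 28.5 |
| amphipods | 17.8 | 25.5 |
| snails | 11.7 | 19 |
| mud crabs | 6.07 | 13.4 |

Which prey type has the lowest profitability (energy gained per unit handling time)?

isopods

Profitability E/h (kJ/s): isopods = 3.89/28.5 = 0.136, amphipods = 17.8/25.5 = 0.698, snails = 11.7/19 = 0.616, mud crabs = 6.07/13.4 = 0.453.
Ranked: amphipods > snails > mud crabs > isopods.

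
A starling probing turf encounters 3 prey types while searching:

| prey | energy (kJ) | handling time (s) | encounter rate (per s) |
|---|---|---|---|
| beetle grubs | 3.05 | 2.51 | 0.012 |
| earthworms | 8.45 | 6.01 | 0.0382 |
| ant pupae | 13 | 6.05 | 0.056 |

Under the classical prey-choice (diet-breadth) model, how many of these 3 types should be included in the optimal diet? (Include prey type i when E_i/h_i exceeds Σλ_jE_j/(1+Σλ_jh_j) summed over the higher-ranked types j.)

Profitabilities (E/h, kJ/s): ant pupae 2.15, earthworms 1.41, beetle grubs 1.22. Add prey in this order while the next type's profitability exceeds the intake rate on those already taken.
Rate on top 1: 0.5438. earthworms: 1.41 > 0.5438 → include.
Rate on top 2: 0.67. beetle grubs: 1.22 > 0.67 → include.
Optimal diet: ant pupae, earthworms, beetle grubs — 3 of 3 types.

3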